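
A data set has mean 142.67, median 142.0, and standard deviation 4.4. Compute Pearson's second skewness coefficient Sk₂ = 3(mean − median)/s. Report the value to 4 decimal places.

0.4568

Sk₂ = 3(142.67 − 142.0) / 4.4 = 3 × 0.6700 / 4.4
    = 2.0100 / 4.4 ≈ 0.4568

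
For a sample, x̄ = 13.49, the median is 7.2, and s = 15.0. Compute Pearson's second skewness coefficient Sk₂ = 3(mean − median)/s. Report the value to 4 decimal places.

Sk₂ = 3(13.49 − 7.2) / 15.0 = 3 × 6.2900 / 15.0
    = 18.8700 / 15.0 ≈ 1.2580

1.2580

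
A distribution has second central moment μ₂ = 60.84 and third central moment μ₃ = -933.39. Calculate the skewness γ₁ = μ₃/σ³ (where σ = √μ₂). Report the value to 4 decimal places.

-1.9669

σ = √μ₂ = √60.84 = 7.80000
σ³ = μ₂^(3/2) = 474.55200
γ₁ = μ₃/σ³ = -933.39 / 474.55200 ≈ -1.9669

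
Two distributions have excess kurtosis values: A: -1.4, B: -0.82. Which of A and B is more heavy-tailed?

B

Higher excess kurtosis ⇒ heavier tails relative to the normal distribution.
-1.4 vs -0.82: the larger is -0.82, so B has heavier tails.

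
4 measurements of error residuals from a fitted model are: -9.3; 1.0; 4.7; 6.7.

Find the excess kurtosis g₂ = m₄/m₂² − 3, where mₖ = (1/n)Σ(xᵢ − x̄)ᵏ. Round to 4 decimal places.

-0.9635

x̄ = 0.7750
Σ(xᵢ − x̄)² = 152.0675 ⇒ m₂ = 38.01688
Σ(xᵢ − x̄)⁴ = 11773.1327 ⇒ m₄ = 2943.28316
m₂² = 1445.28278
g₂ = m₄/m₂² − 3 = 2.03648 − 3 ≈ -0.9635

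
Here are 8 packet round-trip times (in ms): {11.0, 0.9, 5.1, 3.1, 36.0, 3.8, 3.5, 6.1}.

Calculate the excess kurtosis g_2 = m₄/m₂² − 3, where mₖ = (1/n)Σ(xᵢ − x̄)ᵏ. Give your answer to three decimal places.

2.394

x̄ = 8.6875
Σ(xᵢ − x̄)² = 913.5488 ⇒ m₂ = 114.19359
Σ(xᵢ − x̄)⁴ = 562661.5771 ⇒ m₄ = 70332.69714
m₂² = 13040.17685
g_2 = m₄/m₂² − 3 = 5.39354 − 3 ≈ 2.394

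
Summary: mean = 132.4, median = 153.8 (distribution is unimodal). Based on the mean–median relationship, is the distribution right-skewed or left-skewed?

mean − median = 132.4 − 153.8 = -21.4
mean < median ⇒ the longer tail is on the left ⇒ left-skewed (negatively skewed).

left-skewed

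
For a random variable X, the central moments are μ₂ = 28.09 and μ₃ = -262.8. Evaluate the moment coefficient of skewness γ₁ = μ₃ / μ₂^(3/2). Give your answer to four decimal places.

σ = √μ₂ = √28.09 = 5.30000
σ³ = μ₂^(3/2) = 148.87700
γ₁ = μ₃/σ³ = -262.8 / 148.87700 ≈ -1.7652

-1.7652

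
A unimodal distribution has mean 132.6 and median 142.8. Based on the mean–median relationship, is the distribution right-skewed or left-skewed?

mean − median = 132.6 − 142.8 = -10.2
mean < median ⇒ the longer tail is on the left ⇒ left-skewed (negatively skewed).

left-skewed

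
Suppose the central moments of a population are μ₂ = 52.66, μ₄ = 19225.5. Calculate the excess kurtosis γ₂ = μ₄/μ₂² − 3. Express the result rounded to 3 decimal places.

3.933

μ₂² = 52.66² = 2773.07560
μ₄/μ₂² = 19225.5 / 2773.07560 = 6.93292
γ₂ = 6.93292 − 3 ≈ 3.933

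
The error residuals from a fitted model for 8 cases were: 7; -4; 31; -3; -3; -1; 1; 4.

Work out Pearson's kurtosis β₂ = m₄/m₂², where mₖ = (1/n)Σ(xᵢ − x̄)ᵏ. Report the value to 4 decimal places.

4.9624

x̄ = 4.0000
Σ(xᵢ − x̄)² = 934.0000 ⇒ m₂ = 116.75000
Σ(xᵢ − x̄)⁴ = 541126.0000 ⇒ m₄ = 67640.75000
m₂² = 13630.56250
β₂ = m₄/m₂² = 67640.75000 / 13630.56250 ≈ 4.9624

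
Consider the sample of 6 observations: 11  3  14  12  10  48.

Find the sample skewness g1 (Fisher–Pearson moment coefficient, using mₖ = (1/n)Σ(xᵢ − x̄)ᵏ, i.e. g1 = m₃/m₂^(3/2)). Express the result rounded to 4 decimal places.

1.5571

x̄ = (11 + 3 + 14 + 12 + 10 + 48) / 6 = 16.3333
deviations (xᵢ − x̄): -5.3333, -13.3333, -2.3333, -4.3333, -6.3333, 31.6667
Σ(xᵢ − x̄)² = 1273.3333 ⇒ m₂ = 1273.3333/6 = 212.22222
Σ(xᵢ − x̄)³ = 28884.4444 ⇒ m₃ = 28884.4444/6 = 4814.07407
m₂^(3/2) = 212.22222^(1.5) = 3091.62127
g1 = m₃ / m₂^(3/2) = 4814.07407 / 3091.62127 ≈ 1.5571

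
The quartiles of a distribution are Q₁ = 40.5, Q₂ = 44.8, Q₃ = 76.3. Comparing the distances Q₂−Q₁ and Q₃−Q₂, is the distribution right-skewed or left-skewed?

right-skewed

Q₂ − Q₁ = 4.3;  Q₃ − Q₂ = 31.5
Q₃ − Q₂ > Q₂ − Q₁ ⇒ the upper half is more spread out ⇒ right-skewed.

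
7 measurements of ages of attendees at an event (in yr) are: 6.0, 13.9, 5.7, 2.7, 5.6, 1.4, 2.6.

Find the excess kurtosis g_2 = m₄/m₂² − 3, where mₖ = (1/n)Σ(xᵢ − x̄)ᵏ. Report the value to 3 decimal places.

0.609

x̄ = 5.4143
Σ(xᵢ − x̄)² = 103.8686 ⇒ m₂ = 14.83837
Σ(xᵢ − x̄)⁴ = 5561.8678 ⇒ m₄ = 794.55254
m₂² = 220.17715
g_2 = m₄/m₂² − 3 = 3.60870 − 3 ≈ 0.609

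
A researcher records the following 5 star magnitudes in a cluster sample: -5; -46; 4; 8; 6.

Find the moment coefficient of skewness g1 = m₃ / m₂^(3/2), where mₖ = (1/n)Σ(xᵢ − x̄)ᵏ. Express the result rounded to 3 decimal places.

x̄ = (-5 - 46 + 4 + 8 + 6) / 5 = -6.6000
deviations (xᵢ − x̄): 1.6000, -39.4000, 10.6000, 14.6000, 12.6000
Σ(xᵢ − x̄)² = 2039.2000 ⇒ m₂ = 2039.2000/5 = 407.84000
Σ(xᵢ − x̄)³ = -54855.3600 ⇒ m₃ = -54855.3600/5 = -10971.07200
m₂^(3/2) = 407.84000^(1.5) = 8236.34874
g1 = m₃ / m₂^(3/2) = -10971.07200 / 8236.34874 ≈ -1.332

-1.332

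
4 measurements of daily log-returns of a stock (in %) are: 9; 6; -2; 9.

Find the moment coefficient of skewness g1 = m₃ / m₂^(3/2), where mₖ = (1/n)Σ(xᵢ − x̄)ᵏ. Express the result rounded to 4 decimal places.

-0.9218

x̄ = (9 + 6 - 2 + 9) / 4 = 5.5000
deviations (xᵢ − x̄): 3.5000, 0.5000, -7.5000, 3.5000
Σ(xᵢ − x̄)² = 81.0000 ⇒ m₂ = 81.0000/4 = 20.25000
Σ(xᵢ − x̄)³ = -336.0000 ⇒ m₃ = -336.0000/4 = -84.00000
m₂^(3/2) = 20.25000^(1.5) = 91.12500
g1 = m₃ / m₂^(3/2) = -84.00000 / 91.12500 ≈ -0.9218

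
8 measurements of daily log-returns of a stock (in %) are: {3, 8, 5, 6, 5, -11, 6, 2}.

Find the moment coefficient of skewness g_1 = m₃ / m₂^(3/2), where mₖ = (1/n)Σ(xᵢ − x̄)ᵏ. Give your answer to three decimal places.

-1.847

x̄ = (3 + 8 + 5 + 6 + 5 - 11 + 6 + 2) / 8 = 3.0000
deviations (xᵢ − x̄): 0.0000, 5.0000, 2.0000, 3.0000, 2.0000, -14.0000, 3.0000, -1.0000
Σ(xᵢ − x̄)² = 248.0000 ⇒ m₂ = 248.0000/8 = 31.00000
Σ(xᵢ − x̄)³ = -2550.0000 ⇒ m₃ = -2550.0000/8 = -318.75000
m₂^(3/2) = 31.00000^(1.5) = 172.60070
g_1 = m₃ / m₂^(3/2) = -318.75000 / 172.60070 ≈ -1.847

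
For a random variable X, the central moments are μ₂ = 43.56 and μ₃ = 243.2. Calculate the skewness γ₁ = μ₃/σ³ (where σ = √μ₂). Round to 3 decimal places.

0.846

σ = √μ₂ = √43.56 = 6.60000
σ³ = μ₂^(3/2) = 287.49600
γ₁ = μ₃/σ³ = 243.2 / 287.49600 ≈ 0.846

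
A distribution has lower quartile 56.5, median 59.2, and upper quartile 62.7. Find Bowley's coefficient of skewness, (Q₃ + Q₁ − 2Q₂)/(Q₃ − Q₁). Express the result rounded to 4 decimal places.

0.1290

numerator: Q₃ + Q₁ − 2Q₂ = 62.7 + 56.5 − 2×59.2 = 0.8000
denominator: Q₃ − Q₁ = 62.7 − 56.5 = 6.2000
Bowley skewness = 0.8000 / 6.2000 ≈ 0.1290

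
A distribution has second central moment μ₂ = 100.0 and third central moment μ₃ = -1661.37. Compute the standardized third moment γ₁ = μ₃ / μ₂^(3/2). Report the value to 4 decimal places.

σ = √μ₂ = √100.0 = 10.00000
σ³ = μ₂^(3/2) = 1000.00000
γ₁ = μ₃/σ³ = -1661.37 / 1000.00000 ≈ -1.6614

-1.6614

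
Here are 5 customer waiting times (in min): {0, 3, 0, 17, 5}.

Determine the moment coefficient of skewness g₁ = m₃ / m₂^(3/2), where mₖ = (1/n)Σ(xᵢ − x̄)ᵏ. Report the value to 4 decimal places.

1.1798

x̄ = (0 + 3 + 0 + 17 + 5) / 5 = 5.0000
deviations (xᵢ − x̄): -5.0000, -2.0000, -5.0000, 12.0000, 0.0000
Σ(xᵢ − x̄)² = 198.0000 ⇒ m₂ = 198.0000/5 = 39.60000
Σ(xᵢ − x̄)³ = 1470.0000 ⇒ m₃ = 1470.0000/5 = 294.00000
m₂^(3/2) = 39.60000^(1.5) = 249.19698
g₁ = m₃ / m₂^(3/2) = 294.00000 / 249.19698 ≈ 1.1798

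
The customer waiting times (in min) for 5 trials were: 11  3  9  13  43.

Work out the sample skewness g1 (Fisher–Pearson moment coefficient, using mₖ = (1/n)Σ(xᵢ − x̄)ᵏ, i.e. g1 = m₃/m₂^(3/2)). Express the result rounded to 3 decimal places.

1.280

x̄ = (11 + 3 + 9 + 13 + 43) / 5 = 15.8000
deviations (xᵢ − x̄): -4.8000, -12.8000, -6.8000, -2.8000, 27.2000
Σ(xᵢ − x̄)² = 980.8000 ⇒ m₂ = 980.8000/5 = 196.16000
Σ(xᵢ − x̄)³ = 17579.5200 ⇒ m₃ = 17579.5200/5 = 3515.90400
m₂^(3/2) = 196.16000^(1.5) = 2747.36069
g1 = m₃ / m₂^(3/2) = 3515.90400 / 2747.36069 ≈ 1.280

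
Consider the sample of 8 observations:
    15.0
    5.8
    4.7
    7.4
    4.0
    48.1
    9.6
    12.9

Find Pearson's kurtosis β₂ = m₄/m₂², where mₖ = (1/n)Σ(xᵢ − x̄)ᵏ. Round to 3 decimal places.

5.347

x̄ = 13.4375
Σ(xᵢ − x̄)² = 1479.1388 ⇒ m₂ = 184.89234
Σ(xᵢ − x̄)⁴ = 1462290.9775 ⇒ m₄ = 182786.37219
m₂² = 34185.17878
β₂ = m₄/m₂² = 182786.37219 / 34185.17878 ≈ 5.347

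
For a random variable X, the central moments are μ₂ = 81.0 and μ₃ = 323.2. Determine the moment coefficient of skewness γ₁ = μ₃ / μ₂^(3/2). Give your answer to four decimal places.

0.4433

σ = √μ₂ = √81.0 = 9.00000
σ³ = μ₂^(3/2) = 729.00000
γ₁ = μ₃/σ³ = 323.2 / 729.00000 ≈ 0.4433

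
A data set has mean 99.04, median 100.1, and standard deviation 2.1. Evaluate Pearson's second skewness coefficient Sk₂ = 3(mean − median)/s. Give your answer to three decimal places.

-1.514

Sk₂ = 3(99.04 − 100.1) / 2.1 = 3 × -1.0600 / 2.1
    = -3.1800 / 2.1 ≈ -1.514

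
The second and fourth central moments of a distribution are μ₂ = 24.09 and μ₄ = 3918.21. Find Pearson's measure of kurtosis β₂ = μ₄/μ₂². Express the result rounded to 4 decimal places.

6.7517

μ₂² = 24.09² = 580.32810
μ₄/μ₂² = 3918.21 / 580.32810 = 6.75172
β₂ ≈ 6.7517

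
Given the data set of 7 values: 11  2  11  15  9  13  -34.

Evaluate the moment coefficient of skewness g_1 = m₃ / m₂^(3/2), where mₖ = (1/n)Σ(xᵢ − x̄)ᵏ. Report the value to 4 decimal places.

-1.8165

x̄ = (11 + 2 + 11 + 15 + 9 + 13 - 34) / 7 = 3.8571
deviations (xᵢ − x̄): 7.1429, -1.8571, 7.1429, 11.1429, 5.1429, 9.1429, -37.8571
Σ(xᵢ − x̄)² = 1772.8571 ⇒ m₂ = 1772.8571/7 = 253.26531
Σ(xᵢ − x̄)³ = -51249.1837 ⇒ m₃ = -51249.1837/7 = -7321.31195
m₂^(3/2) = 253.26531^(1.5) = 4030.54294
g_1 = m₃ / m₂^(3/2) = -7321.31195 / 4030.54294 ≈ -1.8165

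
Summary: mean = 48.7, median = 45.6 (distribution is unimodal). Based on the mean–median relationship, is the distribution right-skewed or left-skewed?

right-skewed

mean − median = 48.7 − 45.6 = 3.1
mean > median ⇒ the longer tail is on the right ⇒ right-skewed (positively skewed).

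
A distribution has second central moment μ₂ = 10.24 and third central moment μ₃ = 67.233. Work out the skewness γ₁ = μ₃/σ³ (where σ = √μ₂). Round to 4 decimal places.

2.0518

σ = √μ₂ = √10.24 = 3.20000
σ³ = μ₂^(3/2) = 32.76800
γ₁ = μ₃/σ³ = 67.233 / 32.76800 ≈ 2.0518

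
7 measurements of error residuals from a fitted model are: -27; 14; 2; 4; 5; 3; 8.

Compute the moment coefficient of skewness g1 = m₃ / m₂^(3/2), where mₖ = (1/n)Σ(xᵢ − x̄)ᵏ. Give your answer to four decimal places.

x̄ = (-27 + 14 + 2 + 4 + 5 + 3 + 8) / 7 = 1.2857
deviations (xᵢ − x̄): -28.2857, 12.7143, 0.7143, 2.7143, 3.7143, 1.7143, 6.7143
Σ(xᵢ − x̄)² = 1031.4286 ⇒ m₂ = 1031.4286/7 = 147.34694
Σ(xᵢ − x̄)³ = -20196.2449 ⇒ m₃ = -20196.2449/7 = -2885.17784
m₂^(3/2) = 147.34694^(1.5) = 1788.59362
g1 = m₃ / m₂^(3/2) = -2885.17784 / 1788.59362 ≈ -1.6131

-1.6131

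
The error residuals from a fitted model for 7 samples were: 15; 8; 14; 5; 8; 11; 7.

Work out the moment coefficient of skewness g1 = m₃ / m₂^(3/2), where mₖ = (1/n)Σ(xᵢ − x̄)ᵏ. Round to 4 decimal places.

x̄ = (15 + 8 + 14 + 5 + 8 + 11 + 7) / 7 = 9.7143
deviations (xᵢ − x̄): 5.2857, -1.7143, 4.2857, -4.7143, -1.7143, 1.2857, -2.7143
Σ(xᵢ − x̄)² = 83.4286 ⇒ m₂ = 83.4286/7 = 11.91837
Σ(xᵢ − x̄)³ = 93.6735 ⇒ m₃ = 93.6735/7 = 13.38192
m₂^(3/2) = 11.91837^(1.5) = 41.14577
g1 = m₃ / m₂^(3/2) = 13.38192 / 41.14577 ≈ 0.3252

0.3252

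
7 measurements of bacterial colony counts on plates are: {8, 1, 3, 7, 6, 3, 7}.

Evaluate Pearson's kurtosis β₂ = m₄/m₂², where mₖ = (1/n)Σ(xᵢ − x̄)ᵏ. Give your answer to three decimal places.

1.595

x̄ = 5.0000
Σ(xᵢ − x̄)² = 42.0000 ⇒ m₂ = 6.00000
Σ(xᵢ − x̄)⁴ = 402.0000 ⇒ m₄ = 57.42857
m₂² = 36.00000
β₂ = m₄/m₂² = 57.42857 / 36.00000 ≈ 1.595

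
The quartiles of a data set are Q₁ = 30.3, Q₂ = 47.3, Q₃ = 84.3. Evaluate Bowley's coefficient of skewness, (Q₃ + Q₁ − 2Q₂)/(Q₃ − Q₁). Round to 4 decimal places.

numerator: Q₃ + Q₁ − 2Q₂ = 84.3 + 30.3 − 2×47.3 = 20.0000
denominator: Q₃ − Q₁ = 84.3 − 30.3 = 54.0000
Bowley skewness = 20.0000 / 54.0000 ≈ 0.3704

0.3704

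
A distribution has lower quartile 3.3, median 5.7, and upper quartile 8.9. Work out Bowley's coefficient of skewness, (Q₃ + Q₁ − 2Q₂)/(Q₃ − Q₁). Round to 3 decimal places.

0.143

numerator: Q₃ + Q₁ − 2Q₂ = 8.9 + 3.3 − 2×5.7 = 0.8000
denominator: Q₃ − Q₁ = 8.9 − 3.3 = 5.6000
Bowley skewness = 0.8000 / 5.6000 ≈ 0.143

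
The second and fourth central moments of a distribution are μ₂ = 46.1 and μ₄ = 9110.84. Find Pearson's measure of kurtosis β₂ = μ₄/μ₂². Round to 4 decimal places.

μ₂² = 46.1² = 2125.21000
μ₄/μ₂² = 9110.84 / 2125.21000 = 4.28703
β₂ ≈ 4.2870

4.2870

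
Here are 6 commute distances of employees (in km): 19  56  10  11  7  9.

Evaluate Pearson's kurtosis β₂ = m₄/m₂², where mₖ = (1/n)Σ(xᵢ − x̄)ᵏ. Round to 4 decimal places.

3.8449

x̄ = 18.6667
Σ(xᵢ − x̄)² = 1757.3333 ⇒ m₂ = 292.88889
Σ(xᵢ − x̄)⁴ = 1978971.1111 ⇒ m₄ = 329828.51852
m₂² = 85783.90123
β₂ = m₄/m₂² = 329828.51852 / 85783.90123 ≈ 3.8449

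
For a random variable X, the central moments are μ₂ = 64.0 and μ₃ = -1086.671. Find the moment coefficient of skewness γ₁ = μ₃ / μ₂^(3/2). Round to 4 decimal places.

-2.1224

σ = √μ₂ = √64.0 = 8.00000
σ³ = μ₂^(3/2) = 512.00000
γ₁ = μ₃/σ³ = -1086.671 / 512.00000 ≈ -2.1224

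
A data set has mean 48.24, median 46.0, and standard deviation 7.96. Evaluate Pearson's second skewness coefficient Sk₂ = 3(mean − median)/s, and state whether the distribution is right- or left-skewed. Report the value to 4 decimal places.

Sk₂ = 3(48.24 − 46.0) / 7.96 = 3 × 2.2400 / 7.96
    = 6.7200 / 7.96 ≈ 0.8442
Sk₂ > 0 ⇒ mean > median ⇒ right-skewed (positive skew).

0.8442, right-skewed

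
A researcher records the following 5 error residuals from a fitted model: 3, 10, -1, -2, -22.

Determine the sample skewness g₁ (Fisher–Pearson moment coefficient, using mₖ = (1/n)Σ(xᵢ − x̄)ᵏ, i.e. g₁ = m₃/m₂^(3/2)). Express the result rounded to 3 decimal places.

x̄ = (3 + 10 - 1 - 2 - 22) / 5 = -2.4000
deviations (xᵢ − x̄): 5.4000, 12.4000, 1.4000, 0.4000, -19.6000
Σ(xᵢ − x̄)² = 569.2000 ⇒ m₂ = 569.2000/5 = 113.84000
Σ(xᵢ − x̄)³ = -5462.6400 ⇒ m₃ = -5462.6400/5 = -1092.52800
m₂^(3/2) = 113.84000^(1.5) = 1214.62532
g₁ = m₃ / m₂^(3/2) = -1092.52800 / 1214.62532 ≈ -0.899

-0.899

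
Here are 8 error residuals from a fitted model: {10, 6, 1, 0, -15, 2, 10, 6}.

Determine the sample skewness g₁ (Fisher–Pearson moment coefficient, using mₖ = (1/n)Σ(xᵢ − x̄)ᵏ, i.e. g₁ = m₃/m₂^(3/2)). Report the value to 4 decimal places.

-1.3095

x̄ = (10 + 6 + 1 + 0 - 15 + 2 + 10 + 6) / 8 = 2.5000
deviations (xᵢ − x̄): 7.5000, 3.5000, -1.5000, -2.5000, -17.5000, -0.5000, 7.5000, 3.5000
Σ(xᵢ − x̄)² = 452.0000 ⇒ m₂ = 452.0000/8 = 56.50000
Σ(xᵢ − x̄)³ = -4449.0000 ⇒ m₃ = -4449.0000/8 = -556.12500
m₂^(3/2) = 56.50000^(1.5) = 424.69062
g₁ = m₃ / m₂^(3/2) = -556.12500 / 424.69062 ≈ -1.3095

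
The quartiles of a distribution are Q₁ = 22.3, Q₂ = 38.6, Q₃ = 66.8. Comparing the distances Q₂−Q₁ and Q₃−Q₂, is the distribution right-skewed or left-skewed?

Q₂ − Q₁ = 16.3;  Q₃ − Q₂ = 28.2
Q₃ − Q₂ > Q₂ − Q₁ ⇒ the upper half is more spread out ⇒ right-skewed.

right-skewed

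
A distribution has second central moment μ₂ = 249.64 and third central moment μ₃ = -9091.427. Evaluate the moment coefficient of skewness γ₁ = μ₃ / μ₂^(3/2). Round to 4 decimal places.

σ = √μ₂ = √249.64 = 15.80000
σ³ = μ₂^(3/2) = 3944.31200
γ₁ = μ₃/σ³ = -9091.427 / 3944.31200 ≈ -2.3049

-2.3049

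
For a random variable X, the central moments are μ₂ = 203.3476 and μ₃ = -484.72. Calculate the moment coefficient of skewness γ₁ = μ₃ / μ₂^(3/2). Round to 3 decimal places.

σ = √μ₂ = √203.3476 = 14.26000
σ³ = μ₂^(3/2) = 2899.73678
γ₁ = μ₃/σ³ = -484.72 / 2899.73678 ≈ -0.167

-0.167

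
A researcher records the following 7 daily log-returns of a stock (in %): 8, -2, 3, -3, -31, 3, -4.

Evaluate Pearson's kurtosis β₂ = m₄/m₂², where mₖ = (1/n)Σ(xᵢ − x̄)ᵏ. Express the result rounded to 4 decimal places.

x̄ = -3.7143
Σ(xᵢ − x̄)² = 975.4286 ⇒ m₂ = 139.34694
Σ(xᵢ − x̄)⁴ = 577199.6152 ⇒ m₄ = 82457.08788
m₂² = 19417.56935
β₂ = m₄/m₂² = 82457.08788 / 19417.56935 ≈ 4.2465

4.2465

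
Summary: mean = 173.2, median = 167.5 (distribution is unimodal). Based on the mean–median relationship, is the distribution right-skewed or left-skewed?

mean − median = 173.2 − 167.5 = 5.7
mean > median ⇒ the longer tail is on the right ⇒ right-skewed (positively skewed).

right-skewed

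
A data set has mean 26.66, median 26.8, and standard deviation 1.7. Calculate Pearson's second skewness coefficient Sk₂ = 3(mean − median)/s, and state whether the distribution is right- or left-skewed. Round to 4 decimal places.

-0.2471, left-skewed

Sk₂ = 3(26.66 − 26.8) / 1.7 = 3 × -0.1400 / 1.7
    = -0.4200 / 1.7 ≈ -0.2471
Sk₂ < 0 ⇒ mean < median ⇒ left-skewed (negative skew).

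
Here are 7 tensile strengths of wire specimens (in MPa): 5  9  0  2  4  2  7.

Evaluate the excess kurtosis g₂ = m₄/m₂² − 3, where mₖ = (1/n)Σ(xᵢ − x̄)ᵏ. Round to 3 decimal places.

x̄ = 4.1429
Σ(xᵢ − x̄)² = 58.8571 ⇒ m₂ = 8.40816
Σ(xᵢ − x̄)⁴ = 960.5015 ⇒ m₄ = 137.21449
m₂² = 70.69721
g₂ = m₄/m₂² − 3 = 1.94088 − 3 ≈ -1.059

-1.059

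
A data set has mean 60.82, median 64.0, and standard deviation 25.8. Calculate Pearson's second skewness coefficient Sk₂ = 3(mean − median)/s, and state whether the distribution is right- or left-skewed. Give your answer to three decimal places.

Sk₂ = 3(60.82 − 64.0) / 25.8 = 3 × -3.1800 / 25.8
    = -9.5400 / 25.8 ≈ -0.370
Sk₂ < 0 ⇒ mean < median ⇒ left-skewed (negative skew).

-0.370, left-skewed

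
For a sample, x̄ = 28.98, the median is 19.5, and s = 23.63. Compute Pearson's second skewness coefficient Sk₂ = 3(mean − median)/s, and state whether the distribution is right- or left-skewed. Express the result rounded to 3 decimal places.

1.204, right-skewed

Sk₂ = 3(28.98 − 19.5) / 23.63 = 3 × 9.4800 / 23.63
    = 28.4400 / 23.63 ≈ 1.204
Sk₂ > 0 ⇒ mean > median ⇒ right-skewed (positive skew).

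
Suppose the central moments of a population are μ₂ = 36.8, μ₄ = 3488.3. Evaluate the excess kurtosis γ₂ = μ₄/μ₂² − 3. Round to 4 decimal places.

-0.4242

μ₂² = 36.8² = 1354.24000
μ₄/μ₂² = 3488.3 / 1354.24000 = 2.57584
γ₂ = 2.57584 − 3 ≈ -0.4242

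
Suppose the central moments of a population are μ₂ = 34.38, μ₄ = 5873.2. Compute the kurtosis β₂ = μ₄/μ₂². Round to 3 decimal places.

μ₂² = 34.38² = 1181.98440
μ₄/μ₂² = 5873.2 / 1181.98440 = 4.96893
β₂ ≈ 4.969

4.969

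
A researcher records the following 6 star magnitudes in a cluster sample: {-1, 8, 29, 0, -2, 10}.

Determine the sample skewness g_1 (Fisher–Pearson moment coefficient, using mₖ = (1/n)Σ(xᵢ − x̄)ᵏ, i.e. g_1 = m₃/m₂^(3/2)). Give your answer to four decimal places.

1.1424

x̄ = (-1 + 8 + 29 + 0 - 2 + 10) / 6 = 7.3333
deviations (xᵢ − x̄): -8.3333, 0.6667, 21.6667, -7.3333, -9.3333, 2.6667
Σ(xᵢ − x̄)² = 687.3333 ⇒ m₂ = 687.3333/6 = 114.55556
Σ(xᵢ − x̄)³ = 8404.4444 ⇒ m₃ = 8404.4444/6 = 1400.74074
m₂^(3/2) = 114.55556^(1.5) = 1226.09532
g_1 = m₃ / m₂^(3/2) = 1400.74074 / 1226.09532 ≈ 1.1424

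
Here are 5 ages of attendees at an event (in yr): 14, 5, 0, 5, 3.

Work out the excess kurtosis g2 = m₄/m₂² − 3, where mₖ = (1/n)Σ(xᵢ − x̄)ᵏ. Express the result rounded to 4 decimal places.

x̄ = 5.4000
Σ(xᵢ − x̄)² = 109.2000 ⇒ m₂ = 21.84000
Σ(xᵢ − x̄)⁴ = 6353.6160 ⇒ m₄ = 1270.72320
m₂² = 476.98560
g2 = m₄/m₂² − 3 = 2.66407 − 3 ≈ -0.3359

-0.3359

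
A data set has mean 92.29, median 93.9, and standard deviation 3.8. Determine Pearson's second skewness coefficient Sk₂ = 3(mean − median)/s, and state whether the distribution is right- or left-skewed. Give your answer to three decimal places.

Sk₂ = 3(92.29 − 93.9) / 3.8 = 3 × -1.6100 / 3.8
    = -4.8300 / 3.8 ≈ -1.271
Sk₂ < 0 ⇒ mean < median ⇒ left-skewed (negative skew).

-1.271, left-skewed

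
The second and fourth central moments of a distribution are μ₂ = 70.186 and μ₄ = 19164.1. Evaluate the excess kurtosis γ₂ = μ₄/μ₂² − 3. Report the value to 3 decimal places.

μ₂² = 70.186² = 4926.07460
μ₄/μ₂² = 19164.1 / 4926.07460 = 3.89034
γ₂ = 3.89034 − 3 ≈ 0.890

0.890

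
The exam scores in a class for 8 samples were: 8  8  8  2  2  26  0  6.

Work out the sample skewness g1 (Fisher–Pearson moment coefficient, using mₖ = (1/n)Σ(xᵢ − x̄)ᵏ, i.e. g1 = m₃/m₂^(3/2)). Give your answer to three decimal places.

x̄ = (8 + 8 + 8 + 2 + 2 + 26 + 0 + 6) / 8 = 7.5000
deviations (xᵢ − x̄): 0.5000, 0.5000, 0.5000, -5.5000, -5.5000, 18.5000, -7.5000, -1.5000
Σ(xᵢ − x̄)² = 462.0000 ⇒ m₂ = 462.0000/8 = 57.75000
Σ(xᵢ − x̄)³ = 5574.0000 ⇒ m₃ = 5574.0000/8 = 696.75000
m₂^(3/2) = 57.75000^(1.5) = 438.86200
g1 = m₃ / m₂^(3/2) = 696.75000 / 438.86200 ≈ 1.588

1.588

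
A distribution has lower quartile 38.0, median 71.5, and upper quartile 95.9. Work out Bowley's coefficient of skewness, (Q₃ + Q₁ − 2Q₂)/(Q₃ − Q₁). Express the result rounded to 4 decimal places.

numerator: Q₃ + Q₁ − 2Q₂ = 95.9 + 38.0 − 2×71.5 = -9.1000
denominator: Q₃ − Q₁ = 95.9 − 38.0 = 57.9000
Bowley skewness = -9.1000 / 57.9000 ≈ -0.1572

-0.1572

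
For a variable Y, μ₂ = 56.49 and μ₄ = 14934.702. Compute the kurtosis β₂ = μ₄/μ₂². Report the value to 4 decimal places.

4.6801

μ₂² = 56.49² = 3191.12010
μ₄/μ₂² = 14934.702 / 3191.12010 = 4.68008
β₂ ≈ 4.6801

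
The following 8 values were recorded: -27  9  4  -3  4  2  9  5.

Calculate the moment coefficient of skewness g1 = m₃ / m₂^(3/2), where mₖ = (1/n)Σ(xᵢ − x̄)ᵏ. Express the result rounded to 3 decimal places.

-1.814

x̄ = (-27 + 9 + 4 - 3 + 4 + 2 + 9 + 5) / 8 = 0.3750
deviations (xᵢ − x̄): -27.3750, 8.6250, 3.6250, -3.3750, 3.6250, 1.6250, 8.6250, 4.6250
Σ(xᵢ − x̄)² = 959.8750 ⇒ m₂ = 959.8750/8 = 119.98438
Σ(xᵢ − x̄)³ = -19071.2813 ⇒ m₃ = -19071.2813/8 = -2383.91016
m₂^(3/2) = 119.98438^(1.5) = 1314.27740
g1 = m₃ / m₂^(3/2) = -2383.91016 / 1314.27740 ≈ -1.814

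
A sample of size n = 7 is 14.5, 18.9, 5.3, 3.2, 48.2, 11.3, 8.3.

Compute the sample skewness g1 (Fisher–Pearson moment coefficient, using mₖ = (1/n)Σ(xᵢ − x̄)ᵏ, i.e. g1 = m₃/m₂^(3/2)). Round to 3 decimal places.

1.551

x̄ = (14.5 + 18.9 + 5.3 + 3.2 + 48.2 + 11.3 + 8.3) / 7 = 15.6714
deviations (xᵢ − x̄): -1.1714, 3.2286, -10.3714, -12.4714, 32.5286, -4.3714, -7.3714
Σ(xᵢ − x̄)² = 1406.4543 ⇒ m₂ = 1406.4543/7 = 200.92204
Σ(xᵢ − x̄)³ = 30911.3214 ⇒ m₃ = 30911.3214/7 = 4415.90306
m₂^(3/2) = 200.92204^(1.5) = 2848.00909
g1 = m₃ / m₂^(3/2) = 4415.90306 / 2848.00909 ≈ 1.551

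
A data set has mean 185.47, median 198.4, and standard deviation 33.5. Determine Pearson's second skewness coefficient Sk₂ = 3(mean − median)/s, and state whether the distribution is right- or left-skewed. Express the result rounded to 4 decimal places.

Sk₂ = 3(185.47 − 198.4) / 33.5 = 3 × -12.9300 / 33.5
    = -38.7900 / 33.5 ≈ -1.1579
Sk₂ < 0 ⇒ mean < median ⇒ left-skewed (negative skew).

-1.1579, left-skewed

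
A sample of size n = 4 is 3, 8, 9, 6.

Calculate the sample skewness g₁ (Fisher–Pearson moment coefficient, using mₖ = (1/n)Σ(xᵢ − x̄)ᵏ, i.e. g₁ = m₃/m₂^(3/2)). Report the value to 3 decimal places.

x̄ = (3 + 8 + 9 + 6) / 4 = 6.5000
deviations (xᵢ − x̄): -3.5000, 1.5000, 2.5000, -0.5000
Σ(xᵢ − x̄)² = 21.0000 ⇒ m₂ = 21.0000/4 = 5.25000
Σ(xᵢ − x̄)³ = -24.0000 ⇒ m₃ = -24.0000/4 = -6.00000
m₂^(3/2) = 5.25000^(1.5) = 12.02926
g₁ = m₃ / m₂^(3/2) = -6.00000 / 12.02926 ≈ -0.499

-0.499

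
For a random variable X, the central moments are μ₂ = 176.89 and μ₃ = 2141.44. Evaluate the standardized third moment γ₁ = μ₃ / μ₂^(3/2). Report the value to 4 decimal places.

σ = √μ₂ = √176.89 = 13.30000
σ³ = μ₂^(3/2) = 2352.63700
γ₁ = μ₃/σ³ = 2141.44 / 2352.63700 ≈ 0.9102

0.9102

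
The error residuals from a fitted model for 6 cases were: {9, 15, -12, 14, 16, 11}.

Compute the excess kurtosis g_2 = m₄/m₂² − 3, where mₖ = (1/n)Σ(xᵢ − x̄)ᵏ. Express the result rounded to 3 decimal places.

0.766

x̄ = 8.8333
Σ(xᵢ − x̄)² = 554.8333 ⇒ m₂ = 92.47222
Σ(xᵢ − x̄)⁴ = 193198.8194 ⇒ m₄ = 32199.80324
m₂² = 8551.11188
g_2 = m₄/m₂² − 3 = 3.76557 − 3 ≈ 0.766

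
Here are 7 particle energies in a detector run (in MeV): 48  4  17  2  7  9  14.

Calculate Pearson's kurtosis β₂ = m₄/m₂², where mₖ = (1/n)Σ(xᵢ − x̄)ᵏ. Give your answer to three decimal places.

x̄ = 14.4286
Σ(xᵢ − x̄)² = 1481.7143 ⇒ m₂ = 211.67347
Σ(xᵢ − x̄)⁴ = 1309866.9038 ⇒ m₄ = 187123.84340
m₂² = 44805.65764
β₂ = m₄/m₂² = 187123.84340 / 44805.65764 ≈ 4.176

4.176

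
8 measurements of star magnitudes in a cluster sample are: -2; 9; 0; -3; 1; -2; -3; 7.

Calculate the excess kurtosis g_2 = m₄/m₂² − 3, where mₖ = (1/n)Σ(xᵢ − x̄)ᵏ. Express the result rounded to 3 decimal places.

-0.767

x̄ = 0.8750
Σ(xᵢ − x̄)² = 150.8750 ⇒ m₂ = 18.85938
Σ(xᵢ − x̄)⁴ = 6353.6504 ⇒ m₄ = 794.20630
m₂² = 355.67603
g_2 = m₄/m₂² − 3 = 2.23295 − 3 ≈ -0.767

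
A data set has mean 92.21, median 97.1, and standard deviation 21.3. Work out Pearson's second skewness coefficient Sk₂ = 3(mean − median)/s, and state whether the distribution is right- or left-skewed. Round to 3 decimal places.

-0.689, left-skewed

Sk₂ = 3(92.21 − 97.1) / 21.3 = 3 × -4.8900 / 21.3
    = -14.6700 / 21.3 ≈ -0.689
Sk₂ < 0 ⇒ mean < median ⇒ left-skewed (negative skew).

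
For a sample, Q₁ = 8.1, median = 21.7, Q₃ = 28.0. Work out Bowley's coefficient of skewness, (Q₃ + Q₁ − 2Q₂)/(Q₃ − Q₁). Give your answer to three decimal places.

numerator: Q₃ + Q₁ − 2Q₂ = 28.0 + 8.1 − 2×21.7 = -7.3000
denominator: Q₃ − Q₁ = 28.0 − 8.1 = 19.9000
Bowley skewness = -7.3000 / 19.9000 ≈ -0.367

-0.367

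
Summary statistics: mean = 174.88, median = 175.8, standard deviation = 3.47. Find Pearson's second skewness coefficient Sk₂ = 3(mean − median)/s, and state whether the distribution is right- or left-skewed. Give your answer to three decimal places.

Sk₂ = 3(174.88 − 175.8) / 3.47 = 3 × -0.9200 / 3.47
    = -2.7600 / 3.47 ≈ -0.795
Sk₂ < 0 ⇒ mean < median ⇒ left-skewed (negative skew).

-0.795, left-skewed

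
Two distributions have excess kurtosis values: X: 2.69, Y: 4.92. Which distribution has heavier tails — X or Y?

Higher excess kurtosis ⇒ heavier tails relative to the normal distribution.
2.69 vs 4.92: the larger is 4.92, so Y has heavier tails.

Y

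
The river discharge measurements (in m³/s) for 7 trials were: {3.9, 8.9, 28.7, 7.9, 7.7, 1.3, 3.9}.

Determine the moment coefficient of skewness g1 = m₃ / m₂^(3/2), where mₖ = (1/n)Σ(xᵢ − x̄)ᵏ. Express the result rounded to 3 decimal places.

1.662

x̄ = (3.9 + 8.9 + 28.7 + 7.9 + 7.7 + 1.3 + 3.9) / 7 = 8.9000
deviations (xᵢ − x̄): -5.0000, 0.0000, 19.8000, -1.0000, -1.2000, -7.6000, -5.0000
Σ(xᵢ − x̄)² = 502.2400 ⇒ m₂ = 502.2400/7 = 71.74857
Σ(xᵢ − x̄)³ = 7070.6880 ⇒ m₃ = 7070.6880/7 = 1010.09829
m₂^(3/2) = 71.74857^(1.5) = 607.74289
g1 = m₃ / m₂^(3/2) = 1010.09829 / 607.74289 ≈ 1.662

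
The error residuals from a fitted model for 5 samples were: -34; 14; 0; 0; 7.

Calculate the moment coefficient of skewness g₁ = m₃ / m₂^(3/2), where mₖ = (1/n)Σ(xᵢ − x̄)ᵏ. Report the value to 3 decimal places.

x̄ = (-34 + 14 + 0 + 0 + 7) / 5 = -2.6000
deviations (xᵢ − x̄): -31.4000, 16.6000, 2.6000, 2.6000, 9.6000
Σ(xᵢ − x̄)² = 1367.2000 ⇒ m₂ = 1367.2000/5 = 273.44000
Σ(xᵢ − x̄)³ = -25464.9600 ⇒ m₃ = -25464.9600/5 = -5092.99200
m₂^(3/2) = 273.44000^(1.5) = 4521.60966
g₁ = m₃ / m₂^(3/2) = -5092.99200 / 4521.60966 ≈ -1.126

-1.126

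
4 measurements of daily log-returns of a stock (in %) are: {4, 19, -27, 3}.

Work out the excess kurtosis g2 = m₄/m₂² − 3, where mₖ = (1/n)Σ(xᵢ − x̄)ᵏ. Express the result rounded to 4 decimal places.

x̄ = -0.2500
Σ(xᵢ − x̄)² = 1114.7500 ⇒ m₂ = 278.68750
Σ(xᵢ − x̄)⁴ = 649784.0781 ⇒ m₄ = 162446.01953
m₂² = 77666.72266
g2 = m₄/m₂² − 3 = 2.09158 − 3 ≈ -0.9084

-0.9084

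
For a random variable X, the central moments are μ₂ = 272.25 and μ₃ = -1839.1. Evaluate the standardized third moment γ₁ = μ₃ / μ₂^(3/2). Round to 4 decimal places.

σ = √μ₂ = √272.25 = 16.50000
σ³ = μ₂^(3/2) = 4492.12500
γ₁ = μ₃/σ³ = -1839.1 / 4492.12500 ≈ -0.4094

-0.4094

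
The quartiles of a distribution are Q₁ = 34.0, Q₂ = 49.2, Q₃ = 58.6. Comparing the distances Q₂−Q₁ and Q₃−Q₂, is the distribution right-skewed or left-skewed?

Q₂ − Q₁ = 15.2;  Q₃ − Q₂ = 9.4
Q₂ − Q₁ > Q₃ − Q₂ ⇒ the lower half is more spread out ⇒ left-skewed.

left-skewed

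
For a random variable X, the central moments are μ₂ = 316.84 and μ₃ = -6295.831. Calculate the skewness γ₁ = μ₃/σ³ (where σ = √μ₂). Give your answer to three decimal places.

σ = √μ₂ = √316.84 = 17.80000
σ³ = μ₂^(3/2) = 5639.75200
γ₁ = μ₃/σ³ = -6295.831 / 5639.75200 ≈ -1.116

-1.116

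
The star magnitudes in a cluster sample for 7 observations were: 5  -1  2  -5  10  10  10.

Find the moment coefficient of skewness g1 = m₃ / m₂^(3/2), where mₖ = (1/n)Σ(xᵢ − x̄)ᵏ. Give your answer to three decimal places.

-0.406

x̄ = (5 - 1 + 2 - 5 + 10 + 10 + 10) / 7 = 4.4286
deviations (xᵢ − x̄): 0.5714, -5.4286, -2.4286, -9.4286, 5.5714, 5.5714, 5.5714
Σ(xᵢ − x̄)² = 217.7143 ⇒ m₂ = 217.7143/7 = 31.10204
Σ(xᵢ − x̄)³ = -493.4694 ⇒ m₃ = -493.4694/7 = -70.49563
m₂^(3/2) = 31.10204^(1.5) = 173.45360
g1 = m₃ / m₂^(3/2) = -70.49563 / 173.45360 ≈ -0.406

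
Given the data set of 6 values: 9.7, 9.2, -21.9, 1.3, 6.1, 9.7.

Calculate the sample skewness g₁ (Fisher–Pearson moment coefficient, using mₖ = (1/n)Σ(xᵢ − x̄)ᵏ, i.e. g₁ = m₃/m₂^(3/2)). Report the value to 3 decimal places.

-1.536

x̄ = (9.7 + 9.2 - 21.9 + 1.3 + 6.1 + 9.7) / 6 = 2.3500
deviations (xᵢ − x̄): 7.3500, 6.8500, -24.2500, -1.0500, 3.7500, 7.3500
Σ(xᵢ − x̄)² = 758.1950 ⇒ m₂ = 758.1950/6 = 126.36583
Σ(xᵢ − x̄)³ = -13093.3890 ⇒ m₃ = -13093.3890/6 = -2182.23150
m₂^(3/2) = 126.36583^(1.5) = 1420.51066
g₁ = m₃ / m₂^(3/2) = -2182.23150 / 1420.51066 ≈ -1.536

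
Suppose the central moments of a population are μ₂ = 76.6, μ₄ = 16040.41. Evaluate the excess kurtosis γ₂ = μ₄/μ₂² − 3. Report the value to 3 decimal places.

-0.266

μ₂² = 76.6² = 5867.56000
μ₄/μ₂² = 16040.41 / 5867.56000 = 2.73374
γ₂ = 2.73374 − 3 ≈ -0.266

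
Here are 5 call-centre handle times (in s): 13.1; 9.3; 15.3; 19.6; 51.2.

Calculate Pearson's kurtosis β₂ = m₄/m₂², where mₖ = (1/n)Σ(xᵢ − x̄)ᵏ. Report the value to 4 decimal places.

x̄ = 21.7000
Σ(xᵢ − x̄)² = 1143.3400 ⇒ m₂ = 228.66800
Σ(xᵢ − x̄)⁴ = 788144.4514 ⇒ m₄ = 157628.89028
m₂² = 52289.05422
β₂ = m₄/m₂² = 157628.89028 / 52289.05422 ≈ 3.0146

3.0146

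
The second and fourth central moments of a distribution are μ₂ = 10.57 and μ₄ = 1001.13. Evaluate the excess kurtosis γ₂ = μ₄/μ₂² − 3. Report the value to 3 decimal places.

5.961

μ₂² = 10.57² = 111.72490
μ₄/μ₂² = 1001.13 / 111.72490 = 8.96067
γ₂ = 8.96067 − 3 ≈ 5.961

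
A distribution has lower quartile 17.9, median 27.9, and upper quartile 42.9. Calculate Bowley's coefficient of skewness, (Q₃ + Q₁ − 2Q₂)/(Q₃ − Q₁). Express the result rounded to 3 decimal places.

numerator: Q₃ + Q₁ − 2Q₂ = 42.9 + 17.9 − 2×27.9 = 5.0000
denominator: Q₃ − Q₁ = 42.9 − 17.9 = 25.0000
Bowley skewness = 5.0000 / 25.0000 ≈ 0.200

0.200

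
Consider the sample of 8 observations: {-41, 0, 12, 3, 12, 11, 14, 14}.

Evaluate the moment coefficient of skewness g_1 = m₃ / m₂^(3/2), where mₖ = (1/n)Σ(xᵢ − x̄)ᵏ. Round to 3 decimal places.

-1.945

x̄ = (-41 + 0 + 12 + 3 + 12 + 11 + 14 + 14) / 8 = 3.1250
deviations (xᵢ − x̄): -44.1250, -3.1250, 8.8750, -0.1250, 8.8750, 7.8750, 10.8750, 10.8750
Σ(xᵢ − x̄)² = 2412.8750 ⇒ m₂ = 2412.8750/8 = 301.60938
Σ(xᵢ − x̄)³ = -81483.8438 ⇒ m₃ = -81483.8438/8 = -10185.48047
m₂^(3/2) = 301.60938^(1.5) = 5238.02124
g_1 = m₃ / m₂^(3/2) = -10185.48047 / 5238.02124 ≈ -1.945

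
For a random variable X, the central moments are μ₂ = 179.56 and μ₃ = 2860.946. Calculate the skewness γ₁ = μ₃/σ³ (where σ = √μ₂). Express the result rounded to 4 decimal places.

σ = √μ₂ = √179.56 = 13.40000
σ³ = μ₂^(3/2) = 2406.10400
γ₁ = μ₃/σ³ = 2860.946 / 2406.10400 ≈ 1.1890

1.1890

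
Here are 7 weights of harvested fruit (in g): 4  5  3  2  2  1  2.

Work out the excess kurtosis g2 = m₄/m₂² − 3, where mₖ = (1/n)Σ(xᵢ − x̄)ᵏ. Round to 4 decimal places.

-0.8856

x̄ = 2.7143
Σ(xᵢ − x̄)² = 11.4286 ⇒ m₂ = 1.63265
Σ(xᵢ − x̄)⁴ = 39.4519 ⇒ m₄ = 5.63599
m₂² = 2.66556
g2 = m₄/m₂² − 3 = 2.11437 − 3 ≈ -0.8856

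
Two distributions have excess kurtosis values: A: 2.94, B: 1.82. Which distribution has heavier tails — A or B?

Higher excess kurtosis ⇒ heavier tails relative to the normal distribution.
2.94 vs 1.82: the larger is 2.94, so A has heavier tails.

A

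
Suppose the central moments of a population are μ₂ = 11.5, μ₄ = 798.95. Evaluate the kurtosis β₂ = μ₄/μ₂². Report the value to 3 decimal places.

μ₂² = 11.5² = 132.25000
μ₄/μ₂² = 798.95 / 132.25000 = 6.04121
β₂ ≈ 6.041

6.041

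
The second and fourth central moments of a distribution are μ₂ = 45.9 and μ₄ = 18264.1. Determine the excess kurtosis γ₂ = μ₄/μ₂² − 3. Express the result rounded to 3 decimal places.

5.669

μ₂² = 45.9² = 2106.81000
μ₄/μ₂² = 18264.1 / 2106.81000 = 8.66908
γ₂ = 8.66908 − 3 ≈ 5.669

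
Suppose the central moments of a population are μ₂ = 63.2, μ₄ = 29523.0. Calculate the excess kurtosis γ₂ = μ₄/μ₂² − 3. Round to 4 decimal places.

μ₂² = 63.2² = 3994.24000
μ₄/μ₂² = 29523.0 / 3994.24000 = 7.39139
γ₂ = 7.39139 − 3 ≈ 4.3914

4.3914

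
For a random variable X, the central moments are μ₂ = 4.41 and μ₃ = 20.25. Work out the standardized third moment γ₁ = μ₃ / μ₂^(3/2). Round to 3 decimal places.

σ = √μ₂ = √4.41 = 2.10000
σ³ = μ₂^(3/2) = 9.26100
γ₁ = μ₃/σ³ = 20.25 / 9.26100 ≈ 2.187

2.187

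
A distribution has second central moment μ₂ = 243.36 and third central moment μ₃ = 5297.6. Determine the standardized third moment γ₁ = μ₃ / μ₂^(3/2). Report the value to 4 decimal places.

σ = √μ₂ = √243.36 = 15.60000
σ³ = μ₂^(3/2) = 3796.41600
γ₁ = μ₃/σ³ = 5297.6 / 3796.41600 ≈ 1.3954

1.3954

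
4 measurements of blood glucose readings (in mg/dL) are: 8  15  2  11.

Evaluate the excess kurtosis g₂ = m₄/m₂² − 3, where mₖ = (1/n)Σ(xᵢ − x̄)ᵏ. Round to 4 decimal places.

x̄ = 9.0000
Σ(xᵢ − x̄)² = 90.0000 ⇒ m₂ = 22.50000
Σ(xᵢ − x̄)⁴ = 3714.0000 ⇒ m₄ = 928.50000
m₂² = 506.25000
g₂ = m₄/m₂² − 3 = 1.83407 − 3 ≈ -1.1659

-1.1659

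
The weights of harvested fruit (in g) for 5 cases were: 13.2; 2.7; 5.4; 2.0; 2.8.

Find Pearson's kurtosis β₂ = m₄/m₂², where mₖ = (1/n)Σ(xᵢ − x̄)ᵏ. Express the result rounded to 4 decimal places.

x̄ = 5.2200
Σ(xᵢ − x̄)² = 86.2880 ⇒ m₂ = 17.25760
Σ(xᵢ − x̄)⁴ = 4237.3231 ⇒ m₄ = 847.46462
m₂² = 297.82476
β₂ = m₄/m₂² = 847.46462 / 297.82476 ≈ 2.8455

2.8455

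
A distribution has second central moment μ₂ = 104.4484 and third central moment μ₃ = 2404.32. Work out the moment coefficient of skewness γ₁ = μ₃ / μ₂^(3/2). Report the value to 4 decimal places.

σ = √μ₂ = √104.4484 = 10.22000
σ³ = μ₂^(3/2) = 1067.46265
γ₁ = μ₃/σ³ = 2404.32 / 1067.46265 ≈ 2.2524

2.2524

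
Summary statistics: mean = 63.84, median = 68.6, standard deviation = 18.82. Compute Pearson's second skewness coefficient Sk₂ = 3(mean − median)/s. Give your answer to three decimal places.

-0.759

Sk₂ = 3(63.84 − 68.6) / 18.82 = 3 × -4.7600 / 18.82
    = -14.2800 / 18.82 ≈ -0.759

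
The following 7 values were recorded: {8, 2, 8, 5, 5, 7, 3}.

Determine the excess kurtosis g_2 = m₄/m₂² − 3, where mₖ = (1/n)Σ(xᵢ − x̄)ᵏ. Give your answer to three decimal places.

x̄ = 5.4286
Σ(xᵢ − x̄)² = 33.7143 ⇒ m₂ = 4.81633
Σ(xᵢ − x̄)⁴ = 266.5773 ⇒ m₄ = 38.08247
m₂² = 23.19700
g_2 = m₄/m₂² − 3 = 1.64170 − 3 ≈ -1.358

-1.358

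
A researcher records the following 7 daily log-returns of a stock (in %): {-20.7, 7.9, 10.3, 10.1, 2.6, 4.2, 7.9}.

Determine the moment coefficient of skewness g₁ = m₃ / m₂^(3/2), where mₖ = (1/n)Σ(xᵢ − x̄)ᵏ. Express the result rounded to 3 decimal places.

x̄ = (-20.7 + 7.9 + 10.3 + 10.1 + 2.6 + 4.2 + 7.9) / 7 = 3.1857
deviations (xᵢ − x̄): -23.8857, 4.7143, 7.1143, 6.9143, -0.5857, 1.0143, 4.7143
Σ(xᵢ − x̄)² = 714.7686 ⇒ m₂ = 714.7686/7 = 102.10980
Σ(xᵢ − x̄)³ = -12726.4360 ⇒ m₃ = -12726.4360/7 = -1818.06229
m₂^(3/2) = 102.10980^(1.5) = 1031.81328
g₁ = m₃ / m₂^(3/2) = -1818.06229 / 1031.81328 ≈ -1.762

-1.762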